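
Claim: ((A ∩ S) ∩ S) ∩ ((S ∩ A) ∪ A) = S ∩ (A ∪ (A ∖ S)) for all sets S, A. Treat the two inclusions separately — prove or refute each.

(⟹) Let x ∈ ((A ∩ S) ∩ S) ∩ ((S ∩ A) ∪ A). Then x ∈ S ∩ A, from which x ∈ S ∩ (A ∪ (A ∖ S)).

(⟸) Let x ∈ S ∩ (A ∪ (A ∖ S)). Then x ∈ S ∩ A, from which x ∈ ((A ∩ S) ∩ S) ∩ ((S ∩ A) ∪ A).

Both inclusions hold; the sets are equal.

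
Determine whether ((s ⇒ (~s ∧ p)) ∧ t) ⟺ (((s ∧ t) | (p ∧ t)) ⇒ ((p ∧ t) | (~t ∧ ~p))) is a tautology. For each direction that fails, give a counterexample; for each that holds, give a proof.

Only the forward implication holds.

(⟹) Assume the antecedent. If t is true, the antecedent forces (t = T, s = F, p = F) or (t = T, s = F, p = T), and the consequent holds there. If t is false, the antecedent cannot hold. Either way the consequent holds.

(⟸) This fails. Under t = F, s = F, p = F, the left side is false but the right side is true.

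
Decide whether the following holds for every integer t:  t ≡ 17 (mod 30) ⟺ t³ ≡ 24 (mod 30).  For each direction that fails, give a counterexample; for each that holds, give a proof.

(⇒) This fails: take t = 17. Then 17 ≡ 17 (mod 30), but 17³ = 4913 ≡ 23 (mod 30), not 24.

(⇐) This fails: take t = 24. Then 24³ = 13824 ≡ 24 (mod 30), yet 24 ≡ 24 (mod 30), not 17.

(⇒) fails and (⇐) fails.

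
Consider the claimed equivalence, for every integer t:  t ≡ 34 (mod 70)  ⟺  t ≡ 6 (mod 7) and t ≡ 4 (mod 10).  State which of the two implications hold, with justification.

The biconditional holds.

(→) Suppose t ≡ 34 (mod 70); write t = 70j + 34. Since 7 ∣ 70, reducing mod 7 gives t ≡ 34 ≡ 6 (mod 7); since 10 ∣ 70, reducing mod 10 gives t ≡ 34 ≡ 4 (mod 10).

(←) Conversely, if t ≡ 6 (mod 7) and t ≡ 4 (mod 10), then by the Chinese remainder theorem t ≡ 34 (mod 70). This is exactly t ≡ 34 (mod 70).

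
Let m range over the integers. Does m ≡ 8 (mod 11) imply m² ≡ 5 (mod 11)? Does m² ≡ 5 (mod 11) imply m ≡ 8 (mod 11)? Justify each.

Neither implication holds.

(→) This fails: take m = 8. Then 8 ≡ 8 (mod 11), but 8² = 64 ≡ 9 (mod 11), not 5.

(←) This fails: take m = 4. Then 4² = 16 ≡ 5 (mod 11), yet 4 ≡ 4 (mod 11), not 8.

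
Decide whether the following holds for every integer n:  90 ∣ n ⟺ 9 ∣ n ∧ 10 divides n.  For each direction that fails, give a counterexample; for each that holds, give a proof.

(→) If 90 ∣ n, write n = 90q. Since 90 = 10·9, n = 9·(10q), so 9 ∣ n; and since 90 = 9·10, n = 10·(9q), so 10 ∣ n.

(←) Suppose 9 ∣ n and 10 ∣ n. Any common multiple of 9 and 10 is a multiple of their lcm; here gcd(9, 10) = 1, so lcm(9, 10) = 9·10 = 90, so 90 ∣ n.

Both directions hold.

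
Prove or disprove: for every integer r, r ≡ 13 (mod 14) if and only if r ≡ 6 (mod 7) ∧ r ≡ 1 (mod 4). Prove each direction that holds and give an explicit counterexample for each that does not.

[⇐] If r ≡ 6 (mod 7) and r ≡ 1 (mod 4), then by the Chinese remainder theorem r ≡ 13 (mod 28). Since 13 ≡ 13 (mod 14) and 14 ∣ 28, we get r ≡ 13 (mod 14).

[⇒] This fails: r = 27 gives 27 ≡ 13 (mod 14) but 27 ≡ 3 (mod 4), so the conjunction on the right does not hold.

Only the reverse direction holds.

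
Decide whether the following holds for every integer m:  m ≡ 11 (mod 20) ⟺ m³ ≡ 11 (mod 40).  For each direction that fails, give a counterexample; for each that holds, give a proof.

Only the reverse direction holds.

(⇐) The residues r modulo 40 with r³ ≡ 11 (mod 40) are exactly {11}, and each is ≡ 11 (mod 20).

(⇒) This fails: take m = 31. Then 31 ≡ 11 (mod 20), but 31³ = 29791 ≡ 31 (mod 40), not 11.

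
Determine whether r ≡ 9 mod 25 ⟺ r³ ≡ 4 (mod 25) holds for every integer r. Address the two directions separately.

Both directions hold.

(⇒) Suppose r ≡ 9 mod 25. Write r = 25j + 9. Then (25j + 9)³ = 15625j³ + 16875j² + 6075j + 729 = 25(625j³ + 675j² + 243j + 29) + 4, so r³ ≡ 4 (mod 25).

(⇐) Conversely, suppose r³ ≡ 4 (mod 25). The only residue r in {0, …, 24} with r³ ≡ 4 (mod 25) is r = 9, so r ≡ 9 (mod 25).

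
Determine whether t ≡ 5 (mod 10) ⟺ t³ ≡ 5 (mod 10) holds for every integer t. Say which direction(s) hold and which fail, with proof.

The biconditional holds.

(⇒) Suppose t ≡ 5 (mod 10). Write t = 10j + 5. Then (10j + 5)³ = 1000j³ + 1500j² + 750j + 125 = 10(100j³ + 150j² + 75j + 12) + 5, so t³ ≡ 5 (mod 10).

(⇐) For the converse, argue contrapositively. If t ≢ 5 (mod 10), then t is congruent to one of 0, 1, 2, 3, 4, 6, 7, 8, 9 modulo 10, and these give t³ ≡ 0, 1, 8, 7, 4, 6, 3, 2, 9 respectively — never 5.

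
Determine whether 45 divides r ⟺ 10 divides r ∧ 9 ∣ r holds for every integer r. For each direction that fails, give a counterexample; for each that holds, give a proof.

(⇒) This fails: take r = 45. Certainly 45 ∣ 45, but 10 ∤ 45.

(⇐) Suppose 10 ∣ r and 9 ∣ r. Any common multiple of 10 and 9 is a multiple of their lcm; here gcd(10, 9) = 1, so lcm(10, 9) = 10·9 = 90, so 90 ∣ r. Since 45 ∣ 90, it follows that 45 ∣ r.

Only the reverse direction holds.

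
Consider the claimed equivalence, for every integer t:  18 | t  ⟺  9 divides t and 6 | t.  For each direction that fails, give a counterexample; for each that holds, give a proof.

Equivalent; both directions hold.

[⇒] If 18 ∣ t, write t = 18q. Since 18 = 2·9, t = 9·(2q), so 9 ∣ t; and since 18 = 3·6, t = 6·(3q), so 6 ∣ t.

[⇐] Suppose 9 ∣ t and 6 ∣ t. Any common multiple of 9 and 6 is a multiple of their lcm; here lcm(9, 6) = 9·6/gcd(9, 6) = 54/3 = 18, so 18 ∣ t.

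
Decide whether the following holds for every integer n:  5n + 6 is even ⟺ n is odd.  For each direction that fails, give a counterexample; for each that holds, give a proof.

[⇒] This fails: n = 6 gives 5n + 6 = 36, which is even, but 6 is even, not odd.

[⇐] This also fails: n = 7 is odd, but 5n + 6 = 41 is odd, not even.

Neither direction holds.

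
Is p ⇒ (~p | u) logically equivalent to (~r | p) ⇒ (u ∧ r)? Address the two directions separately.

(⇒) fails; (⇐) holds.

(⟹) This fails. Under p = F, u = F, r = F, the left side is true but the right side is false.

(⟸) Assume the antecedent. If p is true, the antecedent forces (p = T, u = T, r = T), and p ⇒ (~p | u) holds there. If p is false, p ⇒ (~p | u) reduces to true regardless of the other variables. Either way p ⇒ (~p | u) holds.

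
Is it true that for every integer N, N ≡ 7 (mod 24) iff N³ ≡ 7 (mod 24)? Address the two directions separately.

Both implications hold.

(→) Suppose N ≡ 7 (mod 24). Write N = 24j + 7. Then (24j + 7)³ = 13824j³ + 12096j² + 3528j + 343 = 24(576j³ + 504j² + 147j + 14) + 7, so N³ ≡ 7 (mod 24).

(←) Conversely, suppose N³ ≡ 7 (mod 24). The only residue r in {0, …, 23} with r³ ≡ 7 (mod 24) is r = 7, so N ≡ 7 (mod 24).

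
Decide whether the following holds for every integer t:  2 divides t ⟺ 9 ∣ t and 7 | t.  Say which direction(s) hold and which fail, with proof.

Both directions fail.

(⟹) This fails: take t = 2. Certainly 2 ∣ 2, but 9 ∤ 2.

(⟸) This fails: take t = 63. Both 9 ∣ 63 and 7 ∣ 63, yet 63 is not a multiple of 2 (since 63 = 31·2 + 1), so 2 ∤ 63.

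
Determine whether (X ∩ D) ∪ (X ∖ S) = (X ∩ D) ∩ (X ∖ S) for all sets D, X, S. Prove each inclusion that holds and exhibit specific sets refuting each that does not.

(⊆) fails; (⊇) holds.

(⟸) Let x ∈ (X ∩ D) ∩ (X ∖ S). Then x ∈ D ∩ X and x ∉ S, from which x ∈ (X ∩ D) ∪ (X ∖ S).

(⟹) This inclusion fails. Take D = ∅, X = {1}, S = ∅; then 1 ∈ (X ∩ D) ∪ (X ∖ S) but 1 ∉ (X ∩ D) ∩ (X ∖ S).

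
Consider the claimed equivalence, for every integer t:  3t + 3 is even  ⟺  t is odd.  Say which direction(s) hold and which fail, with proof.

[⇐] Suppose t is odd; write t = 2j + 1. Then 3t + 3 = 3·(2j + 1) + 3 = 2·3j + 6, which is even.

[⇒] Suppose 3t + 3 is even. Since 3 is odd, 3t and t have the same parity, so 3t + 3 ≡ t + 3 (mod 2). As 3 is odd, 3t + 3 is even exactly when t is odd. Thus t is odd.

Both implications hold.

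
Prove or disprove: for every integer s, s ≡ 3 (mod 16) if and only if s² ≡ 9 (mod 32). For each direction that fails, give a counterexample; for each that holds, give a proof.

Converse. This fails: take s = 13. Then 13² = 169 ≡ 9 (mod 32), yet 13 ≡ 13 (mod 16), not 3.

Forward direction. Suppose s ≡ 3 (mod 16). Working modulo 32, s ∈ {3, 19}; for each such r, r² ≡ 9 (mod 32).

The forward direction holds; the converse fails.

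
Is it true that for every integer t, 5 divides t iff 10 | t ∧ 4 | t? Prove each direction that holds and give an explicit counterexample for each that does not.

[⇒] This fails: take t = 5. Certainly 5 ∣ 5, but 10 ∤ 5.

[⇐] Suppose 10 ∣ t and 4 ∣ t. Any common multiple of 10 and 4 is a multiple of their lcm; here lcm(10, 4) = 10·4/gcd(10, 4) = 40/2 = 20, so 20 ∣ t. Since 5 ∣ 20, it follows that 5 ∣ t.

Not equivalent: only (⇐) holds.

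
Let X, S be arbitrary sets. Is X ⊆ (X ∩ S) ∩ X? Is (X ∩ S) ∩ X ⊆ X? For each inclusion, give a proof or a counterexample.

(⊆) This inclusion fails. Take X = {1}, S = ∅; then 1 ∈ X but 1 ∉ (X ∩ S) ∩ X.

(⊇) Let x ∈ (X ∩ S) ∩ X. Then x ∈ X ∩ S, from which x ∈ X.

(⊆) fails; (⊇) holds.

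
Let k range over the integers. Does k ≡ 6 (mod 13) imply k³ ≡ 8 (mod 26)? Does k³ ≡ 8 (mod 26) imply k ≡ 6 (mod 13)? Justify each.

Neither direction holds.

(⟹) This fails: take k = 19. Then 19 ≡ 6 (mod 13), but 19³ = 6859 ≡ 21 (mod 26), not 8.

(⟸) This fails: take k = 2. Then 2³ = 8 ≡ 8 (mod 26), yet 2 ≡ 2 (mod 13), not 6.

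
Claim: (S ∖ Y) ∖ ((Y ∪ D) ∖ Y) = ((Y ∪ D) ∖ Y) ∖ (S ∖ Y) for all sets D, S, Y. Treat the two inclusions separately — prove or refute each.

(⊆) fails and (⊇) fails.

(⊆) This inclusion fails. Take D = ∅, S = {1}, Y = ∅; then 1 ∈ (S ∖ Y) ∖ ((Y ∪ D) ∖ Y) but 1 ∉ ((Y ∪ D) ∖ Y) ∖ (S ∖ Y).

(⊇) This inclusion fails. Take D = {1}, S = ∅, Y = ∅; then 1 ∈ ((Y ∪ D) ∖ Y) ∖ (S ∖ Y) but 1 ∉ (S ∖ Y) ∖ ((Y ∪ D) ∖ Y).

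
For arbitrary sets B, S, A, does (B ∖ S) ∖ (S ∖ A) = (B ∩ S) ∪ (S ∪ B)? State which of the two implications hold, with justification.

The sets are not equal: only the forward inclusion holds.

(⟹) Let x ∈ (B ∖ S) ∖ (S ∖ A). Then either x ∈ B and x ∉ S, A; or x ∈ B ∩ A and x ∉ S. In each case x ∈ (B ∩ S) ∪ (S ∪ B), so (B ∖ S) ∖ (S ∖ A) ⊆ (B ∩ S) ∪ (S ∪ B).

(⟸) This inclusion fails. Take B = ∅, S = {1}, A = ∅; then 1 ∈ (B ∩ S) ∪ (S ∪ B) but 1 ∉ (B ∖ S) ∖ (S ∖ A).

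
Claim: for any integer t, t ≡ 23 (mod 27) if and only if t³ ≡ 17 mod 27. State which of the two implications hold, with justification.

Only the forward implication holds.

(⇒) Suppose t ≡ 23 (mod 27). Write t = 27j + 23. Then (27j + 23)³ = 19683j³ + 50301j² + 42849j + 12167 = 27(729j³ + 1863j² + 1587j + 450) + 17, so t³ ≡ 17 (mod 27).

(⇐) This fails: take t = 5. Then 5³ = 125 ≡ 17 (mod 27), yet 5 ≡ 5 (mod 27), not 23.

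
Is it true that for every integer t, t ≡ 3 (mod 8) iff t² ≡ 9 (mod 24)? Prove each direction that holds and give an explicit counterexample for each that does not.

(⇒) fails and (⇐) fails.

(⇒) This fails: take t = 11. Then 11 ≡ 3 (mod 8), but 11² = 121 ≡ 1 (mod 24), not 9.

(⇐) This fails: take t = 9. Then 9² = 81 ≡ 9 (mod 24), yet 9 ≡ 1 (mod 8), not 3.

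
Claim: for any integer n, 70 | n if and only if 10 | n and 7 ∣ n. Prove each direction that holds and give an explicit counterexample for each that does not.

Both directions hold.

[⇒] If 70 ∣ n, write n = 70q. Since 70 = 7·10, n = 10·(7q), so 10 ∣ n; and since 70 = 10·7, n = 7·(10q), so 7 ∣ n.

[⇐] Suppose 10 ∣ n and 7 ∣ n. Any common multiple of 10 and 7 is a multiple of their lcm; here gcd(10, 7) = 1, so lcm(10, 7) = 10·7 = 70, so 70 ∣ n.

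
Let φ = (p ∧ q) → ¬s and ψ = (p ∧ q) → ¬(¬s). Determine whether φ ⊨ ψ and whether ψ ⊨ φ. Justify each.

(⇒) This fails. Under p = T, q = T, s = F, the left side is true but the right side is false.

(⇐) This fails. Under p = T, q = T, s = T, the left side is false but the right side is true.

Neither direction holds.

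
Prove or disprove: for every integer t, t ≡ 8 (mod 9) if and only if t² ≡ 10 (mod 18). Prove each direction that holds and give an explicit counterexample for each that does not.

(⟹) This fails: take t = 17. Then 17 ≡ 8 (mod 9), but 17² = 289 ≡ 1 (mod 18), not 10.

(⟸) This fails: take t = 10. Then 10² = 100 ≡ 10 (mod 18), yet 10 ≡ 1 (mod 9), not 8.

(⇒) fails and (⇐) fails.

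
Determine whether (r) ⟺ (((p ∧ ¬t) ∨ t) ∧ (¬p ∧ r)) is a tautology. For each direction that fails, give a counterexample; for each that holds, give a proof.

The forward direction fails; the converse holds.

[⇒] This fails. Under t = F, p = F, r = T, the left side is true but the right side is false.

[⇐] Assume the antecedent. If t is true, the antecedent forces (t = T, p = F, r = T), and r holds there. If t is false, the antecedent cannot hold. Either way r holds.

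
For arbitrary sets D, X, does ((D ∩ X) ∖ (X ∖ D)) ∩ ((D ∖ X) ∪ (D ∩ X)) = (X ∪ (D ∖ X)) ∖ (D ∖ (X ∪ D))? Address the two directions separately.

(⊇) This inclusion fails. Take D = {1}, X = ∅; then 1 ∈ (X ∪ (D ∖ X)) ∖ (D ∖ (X ∪ D)) but 1 ∉ ((D ∩ X) ∖ (X ∖ D)) ∩ ((D ∖ X) ∪ (D ∩ X)).

(⊆) Let x ∈ ((D ∩ X) ∖ (X ∖ D)) ∩ ((D ∖ X) ∪ (D ∩ X)). Then x ∈ D ∩ X, from which x ∈ (X ∪ (D ∖ X)) ∖ (D ∖ (X ∪ D)).

(⊆) holds; (⊇) fails.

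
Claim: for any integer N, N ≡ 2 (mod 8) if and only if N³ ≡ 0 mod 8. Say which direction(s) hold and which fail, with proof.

The forward direction holds; the converse fails.

Forward direction. Suppose N ≡ 2 (mod 8). Write N = 8j + 2. Then (8j + 2)³ = 512j³ + 384j² + 96j + 8 = 8(64j³ + 48j² + 12j + 1) + 0, so N³ ≡ 0 (mod 8).

Converse. This fails: take N = 0. Then 0³ = 0 ≡ 0 (mod 8), yet 0 ≡ 0 (mod 8), not 2.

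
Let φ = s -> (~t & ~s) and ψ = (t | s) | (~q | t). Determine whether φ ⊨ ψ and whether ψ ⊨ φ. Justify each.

Forward direction. This fails. Under t = F, q = T, s = F, the left side is true but the right side is false.

Converse. This fails. Under t = F, q = F, s = T, the left side is false but the right side is true.

(⇒) fails and (⇐) fails.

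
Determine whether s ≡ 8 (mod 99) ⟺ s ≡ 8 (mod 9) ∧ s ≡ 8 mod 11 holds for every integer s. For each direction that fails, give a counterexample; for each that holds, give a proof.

Both directions hold; the statement is true.

(→) Suppose s ≡ 8 (mod 99); write s = 99j + 8. Since 9 ∣ 99, reducing mod 9 gives s ≡ 8 (mod 9); since 11 ∣ 99, reducing mod 11 gives s ≡ 8 (mod 11).

(←) Conversely, if s ≡ 8 (mod 9) and s ≡ 8 (mod 11), then by the Chinese remainder theorem s ≡ 8 (mod 99). This is exactly s ≡ 8 (mod 99).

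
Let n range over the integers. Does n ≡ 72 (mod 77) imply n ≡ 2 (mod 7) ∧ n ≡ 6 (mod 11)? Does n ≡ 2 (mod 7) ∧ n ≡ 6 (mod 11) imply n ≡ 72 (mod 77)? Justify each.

Both implications hold.

(⇒) Suppose n ≡ 72 (mod 77); write n = 77j + 72. Since 7 ∣ 77, reducing mod 7 gives n ≡ 72 ≡ 2 (mod 7); since 11 ∣ 77, reducing mod 11 gives n ≡ 72 ≡ 6 (mod 11).

(⇐) Conversely, if n ≡ 2 (mod 7) and n ≡ 6 (mod 11), then by the Chinese remainder theorem n ≡ 72 (mod 77). This is exactly n ≡ 72 (mod 77).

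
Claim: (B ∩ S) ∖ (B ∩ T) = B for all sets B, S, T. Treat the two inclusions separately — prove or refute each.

(⊆) holds; (⊇) fails.

Forward inclusion. Let x ∈ (B ∩ S) ∖ (B ∩ T). Then x ∈ B ∩ S and x ∉ T, from which x ∈ B.

Reverse inclusion. This inclusion fails. Take B = {1}, S = ∅, T = ∅; then 1 ∈ B but 1 ∉ (B ∩ S) ∖ (B ∩ T).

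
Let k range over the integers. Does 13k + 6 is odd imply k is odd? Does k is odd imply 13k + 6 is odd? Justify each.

The biconditional holds.

Forward direction. Suppose 13k + 6 is odd. Since 13 is odd, 13k and k have the same parity, so 13k + 6 ≡ k + 6 (mod 2). As 6 is even, 13k + 6 is odd exactly when k is odd. Thus k is odd.

Converse. Suppose k is odd; write k = 2j + 1. Then 13k + 6 = 13·(2j + 1) + 6 = 2·13j + 19, which is odd.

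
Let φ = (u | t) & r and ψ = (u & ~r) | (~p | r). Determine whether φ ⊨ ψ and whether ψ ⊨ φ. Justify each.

Only the forward direction holds.

(⟸) This fails. Under p = F, t = F, u = F, r = F, the left side is false but the right side is true.

(⟹) Assume the antecedent. If u is true, (u & ~r) | (~p | r) reduces to true regardless of the other variables. If u is false, the antecedent forces (p = F, t = T, u = F, r = T) or (p = T, t = T, u = F, r = T), and (u & ~r) | (~p | r) holds there. Either way (u & ~r) | (~p | r) holds.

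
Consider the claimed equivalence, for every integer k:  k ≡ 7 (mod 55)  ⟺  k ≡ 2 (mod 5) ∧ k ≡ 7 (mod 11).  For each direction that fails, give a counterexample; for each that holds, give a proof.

(⟹) Suppose k ≡ 7 (mod 55); write k = 55j + 7. Since 5 ∣ 55, reducing mod 5 gives k ≡ 7 ≡ 2 (mod 5); since 11 ∣ 55, reducing mod 11 gives k ≡ 7 (mod 11).

(⟸) Conversely, if k ≡ 2 (mod 5) and k ≡ 7 (mod 11), then by the Chinese remainder theorem k ≡ 7 (mod 55). This is exactly k ≡ 7 (mod 55).

Both implications hold.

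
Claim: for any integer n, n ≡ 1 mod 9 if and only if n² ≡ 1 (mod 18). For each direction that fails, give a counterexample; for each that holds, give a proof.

[⇒] This fails: take n = 10. Then 10 ≡ 1 (mod 9), but 10² = 100 ≡ 10 (mod 18), not 1.

[⇐] This fails: take n = 17. Then 17² = 289 ≡ 1 (mod 18), yet 17 ≡ 8 (mod 9), not 1.

(⇒) fails and (⇐) fails.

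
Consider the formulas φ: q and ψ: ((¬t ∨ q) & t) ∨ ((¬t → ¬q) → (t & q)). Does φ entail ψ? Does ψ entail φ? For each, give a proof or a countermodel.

Equivalent; both directions hold.

(⟹) Assume the antecedent. If t is true, the antecedent forces (t = T, q = T), and the consequent holds there. If t is false, the antecedent forces (t = F, q = T), and the consequent holds there. Either way the consequent holds.

(⟸) Assume the antecedent. If t is true, the antecedent forces (t = T, q = T), and q holds there. If t is false, the antecedent forces (t = F, q = T), and q holds there. Either way q holds.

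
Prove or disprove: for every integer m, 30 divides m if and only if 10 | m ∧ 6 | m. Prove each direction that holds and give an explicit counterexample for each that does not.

Both directions hold; the statement is true.

(→) If 30 ∣ m, write m = 30q. Since 30 = 3·10, m = 10·(3q), so 10 ∣ m; and since 30 = 5·6, m = 6·(5q), so 6 ∣ m.

(←) Suppose 10 ∣ m and 6 ∣ m. Any common multiple of 10 and 6 is a multiple of their lcm; here lcm(10, 6) = 10·6/gcd(10, 6) = 60/2 = 30, so 30 ∣ m.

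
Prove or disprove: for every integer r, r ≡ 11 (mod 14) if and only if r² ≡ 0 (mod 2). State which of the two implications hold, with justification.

Neither direction holds.

(⇒) This fails: take r = 11. Then 11 ≡ 11 (mod 14), but 11² = 121 ≡ 1 (mod 2), not 0.

(⇐) This fails: take r = 0. Then 0² = 0 ≡ 0 (mod 2), yet 0 ≡ 0 (mod 14), not 11.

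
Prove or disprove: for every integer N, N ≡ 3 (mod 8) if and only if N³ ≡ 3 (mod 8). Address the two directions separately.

(→) Suppose N ≡ 3 (mod 8). Write N = 8j + 3. Then (8j + 3)³ = 512j³ + 576j² + 216j + 27 = 8(64j³ + 72j² + 27j + 3) + 3, so N³ ≡ 3 (mod 8).

(←) Conversely, suppose N³ ≡ 3 (mod 8). The only residue r in {0, …, 7} with r³ ≡ 3 (mod 8) is r = 3, so N ≡ 3 (mod 8).

Both implications hold.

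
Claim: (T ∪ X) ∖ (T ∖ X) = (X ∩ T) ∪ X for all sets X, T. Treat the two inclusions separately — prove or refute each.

(⊆) Let x ∈ (T ∪ X) ∖ (T ∖ X). Then either x ∈ X and x ∉ T; or x ∈ X ∩ T. In each case x ∈ (X ∩ T) ∪ X, so (T ∪ X) ∖ (T ∖ X) ⊆ (X ∩ T) ∪ X.

(⊇) Let x ∈ (X ∩ T) ∪ X. Then either x ∈ X and x ∉ T; or x ∈ X ∩ T. In each case x ∈ (T ∪ X) ∖ (T ∖ X), so (X ∩ T) ∪ X ⊆ (T ∪ X) ∖ (T ∖ X).

The two sets are equal.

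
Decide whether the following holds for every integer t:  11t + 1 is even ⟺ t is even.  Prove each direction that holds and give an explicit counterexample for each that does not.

Neither direction holds.

(⇒) This fails: t = 5 gives 11t + 1 = 56, which is even, but 5 is odd, not even.

(⇐) This also fails: t = 4 is even, but 11t + 1 = 45 is odd, not even.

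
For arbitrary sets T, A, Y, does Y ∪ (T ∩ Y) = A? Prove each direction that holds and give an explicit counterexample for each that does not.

Neither inclusion holds.

Forward inclusion. This inclusion fails. Take T = ∅, A = ∅, Y = {1}; then 1 ∈ Y ∪ (T ∩ Y) but 1 ∉ A.

Reverse inclusion. This inclusion fails. Take T = ∅, A = {1}, Y = ∅; then 1 ∈ A but 1 ∉ Y ∪ (T ∩ Y).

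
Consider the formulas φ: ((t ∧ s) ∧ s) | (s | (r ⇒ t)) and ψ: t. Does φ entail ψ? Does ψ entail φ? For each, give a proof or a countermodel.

[⇒] This fails. Under t = F, s = F, r = F, the left side is true but the right side is false.

[⇐] Assume the antecedent. If t is true, ((t ∧ s) ∧ s) | (s | (r ⇒ t)) reduces to true regardless of the other variables. If t is false, the antecedent cannot hold. Either way ((t ∧ s) ∧ s) | (s | (r ⇒ t)) holds.

The forward direction fails; the converse holds.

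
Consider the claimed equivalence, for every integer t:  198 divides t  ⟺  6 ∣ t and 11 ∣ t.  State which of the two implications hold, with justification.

Not equivalent: only (⇒) holds.

Converse. This fails: take t = 66. Both 6 ∣ 66 and 11 ∣ 66, yet 66 is not a multiple of 198 (since 66 = 0·198 + 66), so 198 ∤ 66.

Forward direction. If 198 ∣ t, write t = 198q. Since 198 = 33·6, t = 6·(33q), so 6 ∣ t; and since 198 = 18·11, t = 11·(18q), so 11 ∣ t.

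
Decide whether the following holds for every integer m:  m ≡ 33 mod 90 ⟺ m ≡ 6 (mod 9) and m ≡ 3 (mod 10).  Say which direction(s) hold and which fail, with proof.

(→) Suppose m ≡ 33 (mod 90); write m = 90j + 33. Since 9 ∣ 90, reducing mod 9 gives m ≡ 33 ≡ 6 (mod 9); since 10 ∣ 90, reducing mod 10 gives m ≡ 33 ≡ 3 (mod 10).

(←) Conversely, if m ≡ 6 (mod 9) and m ≡ 3 (mod 10), then by the Chinese remainder theorem m ≡ 33 (mod 90). This is exactly m ≡ 33 (mod 90).

Equivalent; both directions hold.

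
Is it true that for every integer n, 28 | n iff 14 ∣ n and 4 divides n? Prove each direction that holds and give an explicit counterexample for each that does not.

Equivalent; both directions hold.

(⇐) Suppose 14 ∣ n and 4 ∣ n. Any common multiple of 14 and 4 is a multiple of their lcm; here lcm(14, 4) = 14·4/gcd(14, 4) = 56/2 = 28, so 28 ∣ n.

(⇒) If 28 ∣ n, write n = 28q. Since 28 = 2·14, n = 14·(2q), so 14 ∣ n; and since 28 = 7·4, n = 4·(7q), so 4 ∣ n.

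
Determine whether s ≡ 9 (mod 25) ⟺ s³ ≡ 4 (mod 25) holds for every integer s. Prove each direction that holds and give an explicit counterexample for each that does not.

(⟹) Suppose s ≡ 9 (mod 25). Write s = 25j + 9. Then (25j + 9)³ = 15625j³ + 16875j² + 6075j + 729 = 25(625j³ + 675j² + 243j + 29) + 4, so s³ ≡ 4 (mod 25).

(⟸) Conversely, suppose s³ ≡ 4 (mod 25). The only residue r in {0, …, 24} with r³ ≡ 4 (mod 25) is r = 9, so s ≡ 9 (mod 25).

Both directions hold; the statement is true.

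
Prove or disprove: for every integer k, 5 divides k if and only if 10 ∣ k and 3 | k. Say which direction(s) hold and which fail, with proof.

(⟹) This fails: take k = 5. Certainly 5 ∣ 5, but 10 ∤ 5.

(⟸) Suppose 10 ∣ k and 3 ∣ k. Any common multiple of 10 and 3 is a multiple of their lcm; here gcd(10, 3) = 1, so lcm(10, 3) = 10·3 = 30, so 30 ∣ k. Since 5 ∣ 30, it follows that 5 ∣ k.

The forward direction fails; the converse holds.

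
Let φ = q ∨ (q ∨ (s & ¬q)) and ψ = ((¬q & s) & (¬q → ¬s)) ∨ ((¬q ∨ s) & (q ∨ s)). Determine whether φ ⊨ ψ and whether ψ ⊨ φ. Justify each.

Only the reverse direction holds.

(→) This fails. Under s = F, q = T, the left side is true but the right side is false.

(←) Assume the antecedent. If s is true, q ∨ (q ∨ (s & ¬q)) reduces to true regardless of the other variables. If s is false, the antecedent cannot hold. Either way q ∨ (q ∨ (s & ¬q)) holds.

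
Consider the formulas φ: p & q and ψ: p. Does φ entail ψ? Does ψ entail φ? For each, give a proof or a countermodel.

Not equivalent: only (⇒) holds.

(→) Assume the antecedent. If p is true, p reduces to true regardless of the other variables. If p is false, the antecedent cannot hold. Either way p holds.

(←) This fails. Under p = T, q = F, the left side is false but the right side is true.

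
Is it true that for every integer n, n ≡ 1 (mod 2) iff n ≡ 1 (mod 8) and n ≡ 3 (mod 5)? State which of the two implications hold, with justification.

(⟹) This fails: n = 1 gives 1 ≡ 1 (mod 2) but 1 ≡ 1 (mod 5), so the conjunction on the right does not hold.

(⟸) Conversely, if n ≡ 1 (mod 8) and n ≡ 3 (mod 5), then by the Chinese remainder theorem n ≡ 33 (mod 40). Since 33 ≡ 1 (mod 2) and 2 ∣ 40, we get n ≡ 1 (mod 2).

Only the converse holds.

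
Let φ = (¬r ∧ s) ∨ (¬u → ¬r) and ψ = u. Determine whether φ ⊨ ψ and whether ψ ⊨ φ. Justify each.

The forward direction fails; the converse holds.

(⟹) This fails. Under u = F, s = F, r = F, the left side is true but the right side is false.

(⟸) Assume the antecedent. If u is true, (¬r ∧ s) ∨ (¬u → ¬r) reduces to true regardless of the other variables. If u is false, the antecedent cannot hold. Either way (¬r ∧ s) ∨ (¬u → ¬r) holds.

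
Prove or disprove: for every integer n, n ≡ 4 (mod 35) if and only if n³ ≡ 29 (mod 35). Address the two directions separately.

(⟸) This fails: take n = 9. Then 9³ = 729 ≡ 29 (mod 35), yet 9 ≡ 9 (mod 35), not 4.

(⟹) Suppose n ≡ 4 (mod 35). Write n = 35j + 4. Then (35j + 4)³ = 42875j³ + 14700j² + 1680j + 64 = 35(1225j³ + 420j² + 48j + 1) + 29, so n³ ≡ 29 (mod 35).

(⇒) holds; (⇐) fails.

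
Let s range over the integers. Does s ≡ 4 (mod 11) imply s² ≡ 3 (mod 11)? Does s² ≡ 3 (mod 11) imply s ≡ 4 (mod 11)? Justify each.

Neither direction holds.

(→) This fails: take s = 4. Then 4 ≡ 4 (mod 11), but 4² = 16 ≡ 5 (mod 11), not 3.

(←) This fails: take s = 5. Then 5² = 25 ≡ 3 (mod 11), yet 5 ≡ 5 (mod 11), not 4.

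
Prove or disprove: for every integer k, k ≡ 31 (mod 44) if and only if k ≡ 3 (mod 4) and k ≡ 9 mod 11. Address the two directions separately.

Forward direction. Suppose k ≡ 31 (mod 44); write k = 44j + 31. Since 4 ∣ 44, reducing mod 4 gives k ≡ 31 ≡ 3 (mod 4); since 11 ∣ 44, reducing mod 11 gives k ≡ 31 ≡ 9 (mod 11).

Converse. If k ≡ 3 (mod 4) and k ≡ 9 (mod 11), then by the Chinese remainder theorem k ≡ 31 (mod 44). This is exactly k ≡ 31 (mod 44).

Equivalent; both directions hold.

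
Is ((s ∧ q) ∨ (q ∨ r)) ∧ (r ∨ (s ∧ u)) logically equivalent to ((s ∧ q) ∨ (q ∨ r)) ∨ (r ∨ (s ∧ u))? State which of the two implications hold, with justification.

(⇒) holds; (⇐) fails.

Forward direction. Assume the antecedent. If r is true, the consequent reduces to true regardless of the other variables. If r is false, the antecedent forces (s = T, u = T, q = T, r = F), and the consequent holds there. Either way the consequent holds.

Converse. This fails. Under s = T, u = T, q = F, r = F, the left side is false but the right side is true.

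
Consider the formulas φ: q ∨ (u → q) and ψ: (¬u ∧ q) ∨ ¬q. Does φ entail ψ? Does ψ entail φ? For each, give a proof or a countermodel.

Neither implication holds.

Forward direction. This fails. Under u = T, q = T, the left side is true but the right side is false.

Converse. This fails. Under u = T, q = F, the left side is false but the right side is true.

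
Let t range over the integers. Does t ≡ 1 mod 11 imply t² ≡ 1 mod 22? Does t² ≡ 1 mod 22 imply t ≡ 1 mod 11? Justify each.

(→) This fails: take t = 12. Then 12 ≡ 1 (mod 11), but 12² = 144 ≡ 12 (mod 22), not 1.

(←) This fails: take t = 21. Then 21² = 441 ≡ 1 (mod 22), yet 21 ≡ 10 (mod 11), not 1.

(⇒) fails and (⇐) fails.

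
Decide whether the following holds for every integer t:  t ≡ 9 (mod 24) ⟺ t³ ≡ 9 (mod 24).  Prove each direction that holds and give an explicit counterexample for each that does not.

[⇒] Suppose t ≡ 9 (mod 24). Write t = 24j + 9. Then (24j + 9)³ = 13824j³ + 15552j² + 5832j + 729 = 24(576j³ + 648j² + 243j + 30) + 9, so t³ ≡ 9 (mod 24).

[⇐] Conversely, suppose t³ ≡ 9 (mod 24). The only residue r in {0, …, 23} with r³ ≡ 9 (mod 24) is r = 9, so t ≡ 9 (mod 24).

Both implications hold.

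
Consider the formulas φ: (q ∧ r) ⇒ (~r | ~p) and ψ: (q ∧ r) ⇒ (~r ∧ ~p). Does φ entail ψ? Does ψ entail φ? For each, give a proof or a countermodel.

The forward direction fails; the converse holds.

(⟹) This fails. Under q = T, r = T, p = F, the left side is true but the right side is false.

(⟸) Assume the antecedent. If q is true, the antecedent forces (q = T, r = F, p = F) or (q = T, r = F, p = T), and (q ∧ r) ⇒ (~r | ~p) holds there. If q is false, (q ∧ r) ⇒ (~r | ~p) reduces to true regardless of the other variables. Either way (q ∧ r) ⇒ (~r | ~p) holds.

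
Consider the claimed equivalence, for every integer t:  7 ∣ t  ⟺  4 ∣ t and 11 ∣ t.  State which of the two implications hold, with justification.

Forward direction. This fails: take t = 7. Certainly 7 ∣ 7, but 4 ∤ 7.

Converse. This fails: take t = 44. Both 4 ∣ 44 and 11 ∣ 44, yet 44 is not a multiple of 7 (since 44 = 6·7 + 2), so 7 ∤ 44.

Both directions fail.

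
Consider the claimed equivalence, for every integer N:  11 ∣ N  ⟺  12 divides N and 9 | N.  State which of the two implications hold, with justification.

Neither implication holds.

(⇒) This fails: take N = 11. Certainly 11 ∣ 11, but 12 ∤ 11.

(⇐) This fails: take N = 36. Both 12 ∣ 36 and 9 ∣ 36, yet 36 is not a multiple of 11 (since 36 = 3·11 + 3), so 11 ∤ 36.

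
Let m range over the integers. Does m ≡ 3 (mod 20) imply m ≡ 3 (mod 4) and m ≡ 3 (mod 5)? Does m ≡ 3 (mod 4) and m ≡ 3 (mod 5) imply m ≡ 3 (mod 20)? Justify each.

(⇐) If m ≡ 3 (mod 4) and m ≡ 3 (mod 5), then by the Chinese remainder theorem m ≡ 3 (mod 20). This is exactly m ≡ 3 (mod 20).

(⇒) Suppose m ≡ 3 (mod 20); write m = 20j + 3. Since 4 ∣ 20, reducing mod 4 gives m ≡ 3 (mod 4); since 5 ∣ 20, reducing mod 5 gives m ≡ 3 (mod 5).

Both implications hold.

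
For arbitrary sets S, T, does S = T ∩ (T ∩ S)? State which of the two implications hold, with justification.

Only the reverse inclusion holds.

(⟸) Let x ∈ T ∩ (T ∩ S). Then x ∈ S ∩ T, from which x ∈ S.

(⟹) This inclusion fails. Take S = {1}, T = ∅; then 1 ∈ S but 1 ∉ T ∩ (T ∩ S).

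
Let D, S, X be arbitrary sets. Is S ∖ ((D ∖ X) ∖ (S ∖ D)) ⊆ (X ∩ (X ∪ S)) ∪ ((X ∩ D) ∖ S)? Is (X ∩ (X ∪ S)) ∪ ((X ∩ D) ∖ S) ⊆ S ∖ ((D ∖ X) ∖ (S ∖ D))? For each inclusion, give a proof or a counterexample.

(⊆) This inclusion fails. Take D = ∅, S = {1}, X = ∅; then 1 ∈ S ∖ ((D ∖ X) ∖ (S ∖ D)) but 1 ∉ (X ∩ (X ∪ S)) ∪ ((X ∩ D) ∖ S).

(⊇) This inclusion fails. Take D = ∅, S = ∅, X = {1}; then 1 ∈ (X ∩ (X ∪ S)) ∪ ((X ∩ D) ∖ S) but 1 ∉ S ∖ ((D ∖ X) ∖ (S ∖ D)).

(⊆) fails and (⊇) fails.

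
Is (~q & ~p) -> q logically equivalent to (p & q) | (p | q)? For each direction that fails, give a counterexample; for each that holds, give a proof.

[⇒] Assume the antecedent. If p is true, (p & q) | (p | q) reduces to true regardless of the other variables. If p is false, the antecedent forces (p = F, q = T), and (p & q) | (p | q) holds there. Either way (p & q) | (p | q) holds.

[⇐] Assume the antecedent. If p is true, (~q & ~p) -> q reduces to true regardless of the other variables. If p is false, the antecedent forces (p = F, q = T), and (~q & ~p) -> q holds there. Either way (~q & ~p) -> q holds.

Equivalent; both directions hold.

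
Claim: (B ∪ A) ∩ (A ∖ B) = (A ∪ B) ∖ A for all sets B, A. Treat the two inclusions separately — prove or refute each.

(⊆) This inclusion fails. Take B = ∅, A = {1}; then 1 ∈ (B ∪ A) ∩ (A ∖ B) but 1 ∉ (A ∪ B) ∖ A.

(⊇) This inclusion fails. Take B = {1}, A = ∅; then 1 ∈ (A ∪ B) ∖ A but 1 ∉ (B ∪ A) ∩ (A ∖ B).

Both inclusions fail.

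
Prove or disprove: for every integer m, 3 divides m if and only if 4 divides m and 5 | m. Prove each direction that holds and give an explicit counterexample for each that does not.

[⇒] This fails: take m = 3. Certainly 3 ∣ 3, but 4 ∤ 3.

[⇐] This fails: take m = 20. Both 4 ∣ 20 and 5 ∣ 20, yet 20 is not a multiple of 3 (since 20 = 6·3 + 2), so 3 ∤ 20.

(⇒) fails and (⇐) fails.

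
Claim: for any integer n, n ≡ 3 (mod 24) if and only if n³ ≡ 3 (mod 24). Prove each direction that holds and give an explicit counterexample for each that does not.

The biconditional holds.

(→) Suppose n ≡ 3 (mod 24). Write n = 24j + 3. Then (24j + 3)³ = 13824j³ + 5184j² + 648j + 27 = 24(576j³ + 216j² + 27j + 1) + 3, so n³ ≡ 3 (mod 24).

(←) Conversely, suppose n³ ≡ 3 (mod 24). The only residue r in {0, …, 23} with r³ ≡ 3 (mod 24) is r = 3, so n ≡ 3 (mod 24).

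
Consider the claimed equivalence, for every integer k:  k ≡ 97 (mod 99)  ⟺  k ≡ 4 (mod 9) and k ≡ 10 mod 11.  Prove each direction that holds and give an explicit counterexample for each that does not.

Neither direction holds.

Forward direction. This fails: k = 97 gives 97 ≡ 97 (mod 99) but 97 ≡ 7 (mod 9), so the conjunction on the right does not hold.

Converse. This fails: k = 76 satisfies both congruences on the right (76 ≡ 4 mod 9 and 76 ≡ 10 mod 11) yet 76 ≡ 76 (mod 99), not 97.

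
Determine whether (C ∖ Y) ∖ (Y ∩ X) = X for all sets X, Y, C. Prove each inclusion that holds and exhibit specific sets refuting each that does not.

(⊆) This inclusion fails. Take X = ∅, Y = ∅, C = {1}; then 1 ∈ (C ∖ Y) ∖ (Y ∩ X) but 1 ∉ X.

(⊇) This inclusion fails. Take X = {1}, Y = ∅, C = ∅; then 1 ∈ X but 1 ∉ (C ∖ Y) ∖ (Y ∩ X).

(⊆) fails and (⊇) fails.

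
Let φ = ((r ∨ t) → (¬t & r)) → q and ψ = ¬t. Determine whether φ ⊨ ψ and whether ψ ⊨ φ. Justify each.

Neither direction holds.

[⇒] This fails. Under t = T, r = F, q = F, the left side is true but the right side is false.

[⇐] This fails. Under t = F, r = F, q = F, the left side is false but the right side is true.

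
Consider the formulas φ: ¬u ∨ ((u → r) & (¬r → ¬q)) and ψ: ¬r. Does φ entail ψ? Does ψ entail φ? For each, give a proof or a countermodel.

(⇒) This fails. Under u = F, r = T, q = F, the left side is true but the right side is false.

(⇐) This fails. Under u = T, r = F, q = F, the left side is false but the right side is true.

(⇒) fails and (⇐) fails.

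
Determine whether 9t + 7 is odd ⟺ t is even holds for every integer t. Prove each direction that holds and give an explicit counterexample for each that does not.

[⇒] Suppose 9t + 7 is odd. Since 9 is odd, 9t and t have the same parity, so 9t + 7 ≡ t + 7 (mod 2). As 7 is odd, 9t + 7 is odd exactly when t is even. Thus t is even.

[⇐] Conversely, suppose t is even; write t = 2j. Then 9t + 7 = 9·(2j) + 7 = 2·9j + 7, which is odd.

Equivalent; both directions hold.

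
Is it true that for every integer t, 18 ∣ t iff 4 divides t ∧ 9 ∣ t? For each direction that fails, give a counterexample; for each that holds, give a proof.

(⇒) This fails: take t = 18. Certainly 18 ∣ 18, but 4 ∤ 18.

(⇐) Suppose 4 ∣ t and 9 ∣ t. Any common multiple of 4 and 9 is a multiple of their lcm; here gcd(4, 9) = 1, so lcm(4, 9) = 4·9 = 36, so 36 ∣ t. Since 18 ∣ 36, it follows that 18 ∣ t.

(⇒) fails; (⇐) holds.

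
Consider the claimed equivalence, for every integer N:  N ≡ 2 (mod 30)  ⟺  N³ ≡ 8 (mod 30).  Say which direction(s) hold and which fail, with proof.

Forward direction. Suppose N ≡ 2 (mod 30). Write N = 30j + 2. Then (30j + 2)³ = 27000j³ + 5400j² + 360j + 8 = 30(900j³ + 180j² + 12j) + 8, so N³ ≡ 8 (mod 30).

Converse. Suppose N³ ≡ 8 (mod 30). The only residue r in {0, …, 29} with r³ ≡ 8 (mod 30) is r = 2, so N ≡ 2 (mod 30).

Both directions hold.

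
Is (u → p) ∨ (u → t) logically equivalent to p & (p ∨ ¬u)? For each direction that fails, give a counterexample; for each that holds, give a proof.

Not equivalent: only (⇐) holds.

(←) Assume the antecedent. If t is true, (u → p) ∨ (u → t) reduces to true regardless of the other variables. If t is false, the antecedent forces (t = F, u = F, p = T) or (t = F, u = T, p = T), and (u → p) ∨ (u → t) holds there. Either way (u → p) ∨ (u → t) holds.

(→) This fails. Under t = F, u = F, p = F, the left side is true but the right side is false.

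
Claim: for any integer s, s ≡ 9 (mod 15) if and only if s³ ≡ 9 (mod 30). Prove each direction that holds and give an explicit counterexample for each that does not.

(⟹) This fails: take s = 24. Then 24 ≡ 9 (mod 15), but 24³ = 13824 ≡ 24 (mod 30), not 9.

(⟸) Conversely, the residues r modulo 30 with r³ ≡ 9 (mod 30) are exactly {9}, and each is ≡ 9 (mod 15).

The forward direction fails; the converse holds.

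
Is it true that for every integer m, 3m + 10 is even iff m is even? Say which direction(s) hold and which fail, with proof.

Both directions hold; the statement is true.

(→) Suppose 3m + 10 is even. Since 3 is odd, 3m and m have the same parity, so 3m + 10 ≡ m + 10 (mod 2). As 10 is even, 3m + 10 is even exactly when m is even. Thus m is even.

(←) Conversely, suppose m is even; write m = 2j. Then 3m + 10 = 3·(2j) + 10 = 2·3j + 10, which is even.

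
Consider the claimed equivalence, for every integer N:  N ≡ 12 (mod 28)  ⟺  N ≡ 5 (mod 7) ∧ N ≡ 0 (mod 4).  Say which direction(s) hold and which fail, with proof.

(⇒) Suppose N ≡ 12 (mod 28); write N = 28j + 12. Since 7 ∣ 28, reducing mod 7 gives N ≡ 12 ≡ 5 (mod 7); since 4 ∣ 28, reducing mod 4 gives N ≡ 12 ≡ 0 (mod 4).

(⇐) Conversely, if N ≡ 5 (mod 7) and N ≡ 0 (mod 4), then by the Chinese remainder theorem N ≡ 12 (mod 28). This is exactly N ≡ 12 (mod 28).

The biconditional holds.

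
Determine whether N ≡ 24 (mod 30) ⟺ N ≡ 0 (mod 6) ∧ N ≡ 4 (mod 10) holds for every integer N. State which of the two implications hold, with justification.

(⇒) Suppose N ≡ 24 (mod 30); write N = 30j + 24. Since 6 ∣ 30, reducing mod 6 gives N ≡ 24 ≡ 0 (mod 6); since 10 ∣ 30, reducing mod 10 gives N ≡ 24 ≡ 4 (mod 10).

(⇐) Conversely, if N ≡ 0 (mod 6) and N ≡ 4 (mod 10), then by the Chinese remainder theorem N ≡ 24 (mod 30). This is exactly N ≡ 24 (mod 30).

Both directions hold.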